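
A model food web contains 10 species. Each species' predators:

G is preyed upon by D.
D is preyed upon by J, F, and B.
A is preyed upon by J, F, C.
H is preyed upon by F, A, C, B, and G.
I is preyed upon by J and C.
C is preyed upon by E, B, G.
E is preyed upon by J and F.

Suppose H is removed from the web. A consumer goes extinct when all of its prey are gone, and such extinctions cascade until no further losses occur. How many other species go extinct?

Remove H.
Round 1: A (all prey gone) → extinct.
No further losses. Total secondary extinctions: 1.

1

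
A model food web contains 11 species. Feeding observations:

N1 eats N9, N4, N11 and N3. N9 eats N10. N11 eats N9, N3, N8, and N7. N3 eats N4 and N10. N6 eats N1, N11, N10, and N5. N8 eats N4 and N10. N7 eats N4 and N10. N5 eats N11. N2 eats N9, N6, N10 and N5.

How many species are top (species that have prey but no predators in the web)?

1

Top species (has prey, but nothing eats it): N2.
Count: 1.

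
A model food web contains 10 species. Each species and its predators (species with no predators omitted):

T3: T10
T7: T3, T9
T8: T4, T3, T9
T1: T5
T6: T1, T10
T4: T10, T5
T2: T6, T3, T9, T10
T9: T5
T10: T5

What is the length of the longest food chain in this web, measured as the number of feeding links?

One longest chain: T8 → T4 → T10 → T5.
It has 4 species and 3 links.

3 links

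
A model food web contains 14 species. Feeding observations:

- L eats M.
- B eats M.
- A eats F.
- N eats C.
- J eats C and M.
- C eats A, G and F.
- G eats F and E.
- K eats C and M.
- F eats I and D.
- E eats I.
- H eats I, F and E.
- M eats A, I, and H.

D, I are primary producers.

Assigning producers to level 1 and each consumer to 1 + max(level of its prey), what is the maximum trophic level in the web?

5

Producers (level 1): D, I.
D → F → A → C → K gives K level 5.
No species has a prey at level 5, so no species reaches level 6.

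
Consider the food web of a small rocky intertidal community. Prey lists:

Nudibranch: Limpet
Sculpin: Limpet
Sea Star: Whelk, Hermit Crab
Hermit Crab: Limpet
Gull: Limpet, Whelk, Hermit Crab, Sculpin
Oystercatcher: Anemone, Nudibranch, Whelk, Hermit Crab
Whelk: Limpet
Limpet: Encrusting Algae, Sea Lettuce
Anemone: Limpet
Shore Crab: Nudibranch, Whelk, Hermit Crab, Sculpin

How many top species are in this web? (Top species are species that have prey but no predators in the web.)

4

Top species (has prey, but nothing eats it): Gull, Shore Crab, Sea Star, Oystercatcher.
Count: 4.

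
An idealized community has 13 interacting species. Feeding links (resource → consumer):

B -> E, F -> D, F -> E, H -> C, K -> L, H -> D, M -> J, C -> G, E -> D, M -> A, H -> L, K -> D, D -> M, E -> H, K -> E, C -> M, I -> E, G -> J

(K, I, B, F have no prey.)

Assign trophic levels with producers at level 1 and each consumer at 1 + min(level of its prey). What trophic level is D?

K is a producer → level 1.
D eats K → level 2.

Trophic level 2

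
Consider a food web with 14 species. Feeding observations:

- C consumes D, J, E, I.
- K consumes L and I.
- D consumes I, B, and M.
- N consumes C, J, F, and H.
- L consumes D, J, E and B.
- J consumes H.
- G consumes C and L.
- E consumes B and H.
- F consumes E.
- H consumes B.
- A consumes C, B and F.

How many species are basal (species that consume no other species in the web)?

3

Basal species (no prey listed): B, I, M.
Count: 3.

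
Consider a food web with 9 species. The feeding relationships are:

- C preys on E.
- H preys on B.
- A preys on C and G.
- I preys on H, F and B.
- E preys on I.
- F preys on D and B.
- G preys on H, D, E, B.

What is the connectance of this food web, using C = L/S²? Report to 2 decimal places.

C = 0.17

The web has S = 9 species and L = 14 feeding links.
C = L / S² = 14 / 81 = 0.1728 ≈ 0.17.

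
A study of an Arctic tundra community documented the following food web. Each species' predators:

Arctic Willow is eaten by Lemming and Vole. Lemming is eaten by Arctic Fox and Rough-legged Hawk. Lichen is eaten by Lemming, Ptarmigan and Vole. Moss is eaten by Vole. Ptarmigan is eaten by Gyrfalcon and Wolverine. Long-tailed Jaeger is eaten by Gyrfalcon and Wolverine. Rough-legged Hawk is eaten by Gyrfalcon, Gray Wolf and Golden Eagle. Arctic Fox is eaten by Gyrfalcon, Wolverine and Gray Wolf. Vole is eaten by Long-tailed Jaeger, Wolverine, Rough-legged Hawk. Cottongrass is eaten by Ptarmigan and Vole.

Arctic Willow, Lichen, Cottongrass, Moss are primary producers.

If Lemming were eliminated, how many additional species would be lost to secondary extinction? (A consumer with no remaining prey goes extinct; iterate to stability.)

1

Remove Lemming.
Round 1: Arctic Fox (all prey gone) → extinct.
No further losses. Total secondary extinctions: 1.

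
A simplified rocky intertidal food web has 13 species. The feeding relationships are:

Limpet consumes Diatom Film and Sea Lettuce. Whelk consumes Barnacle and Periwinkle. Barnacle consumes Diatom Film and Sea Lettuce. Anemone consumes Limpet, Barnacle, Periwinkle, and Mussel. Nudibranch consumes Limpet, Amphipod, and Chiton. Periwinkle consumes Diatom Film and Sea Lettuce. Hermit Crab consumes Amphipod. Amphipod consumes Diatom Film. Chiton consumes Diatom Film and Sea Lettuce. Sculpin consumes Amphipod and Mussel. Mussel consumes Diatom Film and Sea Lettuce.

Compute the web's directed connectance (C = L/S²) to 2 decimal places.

The web has S = 13 species and L = 23 feeding links.
C = L / S² = 23 / 169 = 0.1361 ≈ 0.14.

C = 0.14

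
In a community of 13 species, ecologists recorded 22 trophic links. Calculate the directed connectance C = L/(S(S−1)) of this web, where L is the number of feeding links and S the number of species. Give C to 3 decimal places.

C = 0.141

The web has S = 13 species and L = 22 feeding links.
C = L / (S(S−1)) = 22 / 156 = 0.1410 ≈ 0.141.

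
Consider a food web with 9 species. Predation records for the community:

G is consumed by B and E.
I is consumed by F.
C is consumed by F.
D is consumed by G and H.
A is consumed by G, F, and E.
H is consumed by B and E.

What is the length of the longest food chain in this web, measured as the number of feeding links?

2 links

One longest chain: A → G → E.
It has 3 species and 2 links.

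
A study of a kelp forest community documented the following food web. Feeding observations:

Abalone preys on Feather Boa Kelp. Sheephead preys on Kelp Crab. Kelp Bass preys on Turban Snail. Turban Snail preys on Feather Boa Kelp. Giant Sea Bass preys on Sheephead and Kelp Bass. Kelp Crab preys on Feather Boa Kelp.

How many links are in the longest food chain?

One longest chain: Feather Boa Kelp → Kelp Crab → Sheephead → Giant Sea Bass.
It has 4 species and 3 links.

3 links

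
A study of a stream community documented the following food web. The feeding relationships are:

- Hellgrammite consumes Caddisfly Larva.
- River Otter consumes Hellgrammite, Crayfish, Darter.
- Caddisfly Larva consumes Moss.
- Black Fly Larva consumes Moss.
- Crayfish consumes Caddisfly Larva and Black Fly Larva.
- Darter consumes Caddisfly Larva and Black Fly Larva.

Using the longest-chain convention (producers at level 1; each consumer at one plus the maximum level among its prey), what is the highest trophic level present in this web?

Producers (level 1): Moss.
Moss → Caddisfly Larva → Crayfish → River Otter gives River Otter level 4.
No species has a prey at level 4, so no species reaches level 5.

4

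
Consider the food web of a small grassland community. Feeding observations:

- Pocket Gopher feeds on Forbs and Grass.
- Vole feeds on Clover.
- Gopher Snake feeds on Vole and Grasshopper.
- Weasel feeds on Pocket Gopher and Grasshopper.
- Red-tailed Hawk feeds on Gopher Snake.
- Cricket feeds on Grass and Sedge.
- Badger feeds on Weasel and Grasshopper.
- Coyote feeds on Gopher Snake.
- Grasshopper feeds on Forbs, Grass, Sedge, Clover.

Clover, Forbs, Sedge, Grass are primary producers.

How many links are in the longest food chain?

One longest chain: Clover → Vole → Gopher Snake → Coyote.
It has 4 species and 3 links.

3 links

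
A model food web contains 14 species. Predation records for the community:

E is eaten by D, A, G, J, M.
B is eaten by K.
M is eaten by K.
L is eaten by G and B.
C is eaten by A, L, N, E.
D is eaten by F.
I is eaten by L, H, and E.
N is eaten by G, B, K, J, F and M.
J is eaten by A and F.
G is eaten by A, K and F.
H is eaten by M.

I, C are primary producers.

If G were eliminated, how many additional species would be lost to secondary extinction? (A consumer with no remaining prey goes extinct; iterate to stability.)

0

Remove G.
Every predator of it retains at least one other prey: K still has N, B, M; F still has N, D, J; A still has C, E, J.
No consumer loses all prey, so no secondary extinctions occur.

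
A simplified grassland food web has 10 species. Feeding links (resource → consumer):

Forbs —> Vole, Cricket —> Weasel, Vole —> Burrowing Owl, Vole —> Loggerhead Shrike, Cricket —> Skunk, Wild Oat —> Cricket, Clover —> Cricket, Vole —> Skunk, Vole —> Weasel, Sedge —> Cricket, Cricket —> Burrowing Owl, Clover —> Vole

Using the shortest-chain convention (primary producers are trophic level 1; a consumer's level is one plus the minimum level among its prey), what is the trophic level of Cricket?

Wild Oat is a producer → level 1.
Cricket eats Wild Oat → level 2.

Trophic level 2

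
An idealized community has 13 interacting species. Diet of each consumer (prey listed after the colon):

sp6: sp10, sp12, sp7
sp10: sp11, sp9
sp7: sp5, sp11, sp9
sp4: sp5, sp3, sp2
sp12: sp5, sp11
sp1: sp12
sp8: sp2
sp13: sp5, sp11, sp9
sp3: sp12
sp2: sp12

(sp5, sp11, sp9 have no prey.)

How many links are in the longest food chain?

3 links

One longest chain: sp5 → sp12 → sp2 → sp4.
It has 4 species and 3 links.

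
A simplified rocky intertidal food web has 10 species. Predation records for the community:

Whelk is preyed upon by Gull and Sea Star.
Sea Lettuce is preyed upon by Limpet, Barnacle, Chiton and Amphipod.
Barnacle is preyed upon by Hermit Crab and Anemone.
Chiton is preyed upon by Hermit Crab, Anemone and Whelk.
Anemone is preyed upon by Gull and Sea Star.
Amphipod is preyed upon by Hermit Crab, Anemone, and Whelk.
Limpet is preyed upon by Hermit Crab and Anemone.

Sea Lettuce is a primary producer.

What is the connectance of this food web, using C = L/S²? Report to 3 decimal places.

C = 0.180

The web has S = 10 species and L = 18 feeding links.
C = L / S² = 18 / 100 = 0.1800 ≈ 0.180.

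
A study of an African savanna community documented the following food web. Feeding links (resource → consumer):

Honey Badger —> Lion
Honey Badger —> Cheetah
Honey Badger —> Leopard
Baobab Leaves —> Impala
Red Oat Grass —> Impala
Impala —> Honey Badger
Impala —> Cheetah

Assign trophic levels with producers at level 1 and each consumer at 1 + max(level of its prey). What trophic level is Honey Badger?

Red Oat Grass is a producer → level 1.
Impala eats Red Oat Grass (level 1); other prey at levels: Baobab Leaves 1 → level 2.
Honey Badger eats Impala → level 3.

Trophic level 3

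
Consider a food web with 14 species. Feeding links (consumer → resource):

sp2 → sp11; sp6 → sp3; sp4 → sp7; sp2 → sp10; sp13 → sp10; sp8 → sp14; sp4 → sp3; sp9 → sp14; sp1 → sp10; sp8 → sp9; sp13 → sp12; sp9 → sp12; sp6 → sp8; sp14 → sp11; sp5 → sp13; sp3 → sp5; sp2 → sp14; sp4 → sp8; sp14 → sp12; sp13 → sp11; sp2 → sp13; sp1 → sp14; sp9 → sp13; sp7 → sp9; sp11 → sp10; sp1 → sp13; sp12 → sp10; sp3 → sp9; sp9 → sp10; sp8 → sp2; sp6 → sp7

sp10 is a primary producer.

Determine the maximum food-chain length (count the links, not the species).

One longest chain: sp10 → sp12 → sp14 → sp9 → sp8 → sp6.
It has 6 species and 5 links.

5 links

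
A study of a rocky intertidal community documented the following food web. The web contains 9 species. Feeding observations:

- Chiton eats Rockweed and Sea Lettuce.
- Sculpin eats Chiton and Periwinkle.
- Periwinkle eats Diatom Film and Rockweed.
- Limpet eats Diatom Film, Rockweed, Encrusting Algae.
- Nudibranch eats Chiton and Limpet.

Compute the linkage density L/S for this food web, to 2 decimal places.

L/S = 1.22

There are L = 11 links among S = 9 species.
L/S = 11/9 = 1.2222 ≈ 1.22.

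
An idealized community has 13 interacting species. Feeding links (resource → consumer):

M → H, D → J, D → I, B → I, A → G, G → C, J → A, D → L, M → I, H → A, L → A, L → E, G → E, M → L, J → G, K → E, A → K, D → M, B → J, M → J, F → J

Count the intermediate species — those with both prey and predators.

Intermediate species (has both prey and predators): M, H, L, J, A, G, K.
Count: 7.

7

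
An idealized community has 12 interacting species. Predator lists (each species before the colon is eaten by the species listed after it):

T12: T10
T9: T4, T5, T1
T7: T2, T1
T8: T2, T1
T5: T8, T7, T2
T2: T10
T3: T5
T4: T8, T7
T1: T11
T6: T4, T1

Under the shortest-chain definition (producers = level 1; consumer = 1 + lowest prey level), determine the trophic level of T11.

Trophic level 3

T6 is a producer → level 1.
T1 eats T6 → level 2.
T11 eats T1 → level 3.
No prey of T11 is below level 2, so 3 is the minimum.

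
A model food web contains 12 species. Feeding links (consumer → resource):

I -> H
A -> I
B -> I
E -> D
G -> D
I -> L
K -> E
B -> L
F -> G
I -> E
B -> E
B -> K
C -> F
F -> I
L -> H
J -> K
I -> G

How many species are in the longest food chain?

One longest chain: D → E → I → F → C.
It has 5 species and 4 links.

5 species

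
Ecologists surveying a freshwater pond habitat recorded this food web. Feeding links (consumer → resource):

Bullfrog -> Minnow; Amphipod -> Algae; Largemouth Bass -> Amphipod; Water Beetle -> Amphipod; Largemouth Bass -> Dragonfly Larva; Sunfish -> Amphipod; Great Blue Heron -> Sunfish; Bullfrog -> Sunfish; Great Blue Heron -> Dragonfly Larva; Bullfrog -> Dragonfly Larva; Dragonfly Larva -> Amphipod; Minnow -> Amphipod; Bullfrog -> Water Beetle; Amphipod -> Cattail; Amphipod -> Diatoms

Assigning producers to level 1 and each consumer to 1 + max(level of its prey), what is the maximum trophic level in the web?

4

Producers (level 1): Diatoms, Cattail, Algae.
Diatoms → Amphipod → Minnow → Bullfrog gives Bullfrog level 4.
No species has a prey at level 4, so no species reaches level 5.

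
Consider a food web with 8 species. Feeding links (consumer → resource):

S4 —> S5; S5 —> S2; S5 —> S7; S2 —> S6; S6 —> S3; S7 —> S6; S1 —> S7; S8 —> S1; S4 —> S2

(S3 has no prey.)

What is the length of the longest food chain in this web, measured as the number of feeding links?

One longest chain: S3 → S6 → S7 → S5 → S4.
It has 5 species and 4 links.

4 links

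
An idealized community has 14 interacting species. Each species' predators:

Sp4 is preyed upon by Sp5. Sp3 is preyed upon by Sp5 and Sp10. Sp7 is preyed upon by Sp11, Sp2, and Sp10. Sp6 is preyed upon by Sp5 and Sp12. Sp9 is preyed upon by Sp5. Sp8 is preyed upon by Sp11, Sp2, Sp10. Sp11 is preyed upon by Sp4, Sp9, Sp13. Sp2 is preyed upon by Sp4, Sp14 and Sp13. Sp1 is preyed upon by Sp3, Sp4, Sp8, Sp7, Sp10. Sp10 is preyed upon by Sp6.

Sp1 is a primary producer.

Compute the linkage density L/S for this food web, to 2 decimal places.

There are L = 24 links among S = 14 species.
L/S = 24/14 = 1.7143 ≈ 1.71.

L/S = 1.71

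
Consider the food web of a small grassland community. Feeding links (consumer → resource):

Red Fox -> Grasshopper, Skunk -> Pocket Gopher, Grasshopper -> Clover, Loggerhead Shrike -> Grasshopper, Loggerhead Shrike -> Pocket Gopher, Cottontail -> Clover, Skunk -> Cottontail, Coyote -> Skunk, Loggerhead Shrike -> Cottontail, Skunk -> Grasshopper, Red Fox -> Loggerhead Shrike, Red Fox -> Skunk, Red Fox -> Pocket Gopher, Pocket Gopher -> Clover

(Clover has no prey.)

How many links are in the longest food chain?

3 links

One longest chain: Clover → Cottontail → Loggerhead Shrike → Red Fox.
It has 4 species and 3 links.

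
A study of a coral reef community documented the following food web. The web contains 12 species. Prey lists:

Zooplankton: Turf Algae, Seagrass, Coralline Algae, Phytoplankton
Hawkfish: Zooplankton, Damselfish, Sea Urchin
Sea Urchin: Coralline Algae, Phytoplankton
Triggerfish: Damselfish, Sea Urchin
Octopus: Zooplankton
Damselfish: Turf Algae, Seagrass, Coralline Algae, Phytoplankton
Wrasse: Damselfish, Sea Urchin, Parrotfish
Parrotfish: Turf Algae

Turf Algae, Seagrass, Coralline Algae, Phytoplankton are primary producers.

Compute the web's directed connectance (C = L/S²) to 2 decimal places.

C = 0.14

The web has S = 12 species and L = 20 feeding links.
C = L / S² = 20 / 144 = 0.1389 ≈ 0.14.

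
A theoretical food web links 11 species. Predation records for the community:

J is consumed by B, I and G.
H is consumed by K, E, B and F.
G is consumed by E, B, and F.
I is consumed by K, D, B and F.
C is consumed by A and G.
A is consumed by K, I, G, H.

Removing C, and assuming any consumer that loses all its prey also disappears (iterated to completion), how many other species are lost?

Remove C.
Round 1: A (all prey gone) → extinct.
Round 2: H (all prey gone) → extinct.
No further losses. Total secondary extinctions: 2.

2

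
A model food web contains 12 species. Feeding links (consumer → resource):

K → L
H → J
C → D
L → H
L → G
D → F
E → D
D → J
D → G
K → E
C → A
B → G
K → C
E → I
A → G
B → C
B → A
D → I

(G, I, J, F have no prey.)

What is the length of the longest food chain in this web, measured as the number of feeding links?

One longest chain: G → D → C → B.
It has 4 species and 3 links.

3 links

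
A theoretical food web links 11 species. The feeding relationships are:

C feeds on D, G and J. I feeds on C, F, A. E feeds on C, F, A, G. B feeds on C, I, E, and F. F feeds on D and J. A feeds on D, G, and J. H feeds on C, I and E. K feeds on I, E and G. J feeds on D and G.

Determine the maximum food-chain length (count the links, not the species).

4 links

One longest chain: G → J → F → I → B.
It has 5 species and 4 links.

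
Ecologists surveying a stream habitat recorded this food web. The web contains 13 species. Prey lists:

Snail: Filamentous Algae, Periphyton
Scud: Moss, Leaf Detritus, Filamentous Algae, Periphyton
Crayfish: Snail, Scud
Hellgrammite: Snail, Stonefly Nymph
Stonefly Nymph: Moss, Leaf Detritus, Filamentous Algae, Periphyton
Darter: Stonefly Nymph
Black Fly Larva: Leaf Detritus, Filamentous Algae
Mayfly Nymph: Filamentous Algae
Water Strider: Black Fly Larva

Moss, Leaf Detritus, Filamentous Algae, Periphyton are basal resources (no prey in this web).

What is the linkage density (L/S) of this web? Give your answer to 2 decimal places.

There are L = 19 links among S = 13 species.
L/S = 19/13 = 1.4615 ≈ 1.46.

L/S = 1.46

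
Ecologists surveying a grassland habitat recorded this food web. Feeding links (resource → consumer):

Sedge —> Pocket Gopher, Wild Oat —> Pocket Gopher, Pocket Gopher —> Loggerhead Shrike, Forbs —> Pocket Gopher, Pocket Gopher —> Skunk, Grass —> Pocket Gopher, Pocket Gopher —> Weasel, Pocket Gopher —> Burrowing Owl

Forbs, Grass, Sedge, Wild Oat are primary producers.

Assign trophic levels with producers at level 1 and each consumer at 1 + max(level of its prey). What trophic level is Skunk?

Trophic level 3

Forbs is a producer → level 1.
Pocket Gopher eats Forbs (level 1); other prey at levels: Grass 1, Sedge 1, Wild Oat 1 → level 2.
Skunk eats Pocket Gopher → level 3.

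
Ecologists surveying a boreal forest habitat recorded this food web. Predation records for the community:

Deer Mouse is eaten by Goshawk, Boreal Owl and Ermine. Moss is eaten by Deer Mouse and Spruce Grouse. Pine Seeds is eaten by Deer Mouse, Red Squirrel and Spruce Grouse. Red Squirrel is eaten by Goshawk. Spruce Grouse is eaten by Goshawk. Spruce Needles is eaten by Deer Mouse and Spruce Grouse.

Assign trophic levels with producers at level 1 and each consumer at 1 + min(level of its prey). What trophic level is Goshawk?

Pine Seeds is a producer → level 1.
Red Squirrel eats Pine Seeds → level 2.
Goshawk eats Red Squirrel → level 3.
No prey of Goshawk is below level 2, so 3 is the minimum.

Trophic level 3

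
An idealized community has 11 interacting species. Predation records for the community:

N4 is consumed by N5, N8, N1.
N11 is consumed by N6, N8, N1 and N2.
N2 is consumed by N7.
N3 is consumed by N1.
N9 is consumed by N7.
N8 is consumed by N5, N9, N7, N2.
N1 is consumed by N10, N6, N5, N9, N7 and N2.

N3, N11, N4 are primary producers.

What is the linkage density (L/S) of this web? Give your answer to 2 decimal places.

There are L = 20 links among S = 11 species.
L/S = 20/11 = 1.8182 ≈ 1.82.

L/S = 1.82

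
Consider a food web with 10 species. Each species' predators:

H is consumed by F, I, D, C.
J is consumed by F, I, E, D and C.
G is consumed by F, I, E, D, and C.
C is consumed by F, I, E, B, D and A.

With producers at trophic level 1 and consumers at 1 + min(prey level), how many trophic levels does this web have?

Producers (level 1): H, G, J.
Following each consumer down to its lowest-level prey: H → C → A (levels 1 through 3).
All prey of A (C 2) are at level 2 or above, so A is at level 1 + 2 = 3.
Every consumer has at least one prey at level 2 or below, so none exceeds level 3.

3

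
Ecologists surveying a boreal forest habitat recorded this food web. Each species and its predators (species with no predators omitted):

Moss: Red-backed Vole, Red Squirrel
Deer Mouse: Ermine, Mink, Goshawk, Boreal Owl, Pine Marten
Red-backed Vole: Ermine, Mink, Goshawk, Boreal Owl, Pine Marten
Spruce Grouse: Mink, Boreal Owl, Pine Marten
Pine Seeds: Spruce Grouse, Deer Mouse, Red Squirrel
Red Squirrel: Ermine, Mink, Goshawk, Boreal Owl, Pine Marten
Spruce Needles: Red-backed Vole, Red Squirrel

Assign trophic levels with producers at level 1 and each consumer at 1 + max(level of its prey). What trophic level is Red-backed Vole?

Trophic level 2

Spruce Needles is a producer → level 1.
Red-backed Vole eats Spruce Needles (level 1); other prey at levels: Moss 1 → level 2.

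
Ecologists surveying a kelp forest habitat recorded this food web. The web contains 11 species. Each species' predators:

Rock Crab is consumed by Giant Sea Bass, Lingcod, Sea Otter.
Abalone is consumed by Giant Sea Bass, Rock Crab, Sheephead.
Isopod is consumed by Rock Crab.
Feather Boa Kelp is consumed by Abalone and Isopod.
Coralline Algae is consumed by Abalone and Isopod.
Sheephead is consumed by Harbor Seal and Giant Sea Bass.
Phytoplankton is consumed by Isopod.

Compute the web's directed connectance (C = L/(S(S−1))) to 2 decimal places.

The web has S = 11 species and L = 14 feeding links.
C = L / (S(S−1)) = 14 / 110 = 0.1273 ≈ 0.13.

C = 0.13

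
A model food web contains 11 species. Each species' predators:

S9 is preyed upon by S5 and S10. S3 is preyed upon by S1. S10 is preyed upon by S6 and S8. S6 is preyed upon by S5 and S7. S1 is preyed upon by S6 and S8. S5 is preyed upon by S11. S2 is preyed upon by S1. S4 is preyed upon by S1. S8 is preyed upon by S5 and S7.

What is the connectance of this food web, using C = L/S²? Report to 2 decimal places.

C = 0.12

The web has S = 11 species and L = 14 feeding links.
C = L / S² = 14 / 121 = 0.1157 ≈ 0.12.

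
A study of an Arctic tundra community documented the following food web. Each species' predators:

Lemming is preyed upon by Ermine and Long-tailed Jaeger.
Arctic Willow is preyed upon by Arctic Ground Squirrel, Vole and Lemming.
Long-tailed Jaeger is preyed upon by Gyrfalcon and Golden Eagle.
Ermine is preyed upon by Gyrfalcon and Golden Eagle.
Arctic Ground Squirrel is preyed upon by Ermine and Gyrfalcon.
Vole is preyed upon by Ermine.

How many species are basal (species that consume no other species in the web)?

Basal species (no prey listed): Arctic Willow.
Count: 1.

1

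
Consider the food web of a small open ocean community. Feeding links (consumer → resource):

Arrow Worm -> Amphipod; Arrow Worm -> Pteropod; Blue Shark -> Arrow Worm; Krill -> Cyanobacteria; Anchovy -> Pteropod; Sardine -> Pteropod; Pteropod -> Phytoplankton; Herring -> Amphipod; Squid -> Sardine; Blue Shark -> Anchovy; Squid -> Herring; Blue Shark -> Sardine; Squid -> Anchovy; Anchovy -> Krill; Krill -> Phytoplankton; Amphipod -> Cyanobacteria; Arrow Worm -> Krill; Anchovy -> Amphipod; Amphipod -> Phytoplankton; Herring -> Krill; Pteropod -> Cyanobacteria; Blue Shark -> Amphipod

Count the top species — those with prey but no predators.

Top species (has prey, but nothing eats it): Squid, Blue Shark.
Count: 2.

2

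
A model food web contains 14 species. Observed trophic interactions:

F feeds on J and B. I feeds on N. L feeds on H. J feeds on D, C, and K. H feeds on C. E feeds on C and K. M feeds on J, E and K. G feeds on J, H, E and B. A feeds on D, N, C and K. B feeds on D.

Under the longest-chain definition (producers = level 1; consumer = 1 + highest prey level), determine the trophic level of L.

Trophic level 3

C is a producer → level 1.
H eats C → level 2.
L eats H → level 3.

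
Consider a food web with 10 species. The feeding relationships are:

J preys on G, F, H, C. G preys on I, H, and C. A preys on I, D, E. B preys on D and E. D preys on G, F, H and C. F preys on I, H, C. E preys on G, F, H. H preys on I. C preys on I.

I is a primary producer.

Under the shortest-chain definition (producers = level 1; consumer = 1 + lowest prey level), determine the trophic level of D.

I is a producer → level 1.
C eats I → level 2.
D eats C → level 3.
No prey of D is below level 2, so 3 is the minimum.

Trophic level 3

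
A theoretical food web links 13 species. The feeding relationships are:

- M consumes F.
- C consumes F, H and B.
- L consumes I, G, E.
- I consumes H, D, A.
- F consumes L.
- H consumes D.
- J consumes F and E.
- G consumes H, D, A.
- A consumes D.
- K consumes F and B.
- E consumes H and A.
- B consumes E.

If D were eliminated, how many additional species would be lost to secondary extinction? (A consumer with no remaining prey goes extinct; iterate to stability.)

12

Remove D.
Round 1: A (all prey gone), H (all prey gone) → extinct.
Round 2: G (all prey gone), E (all prey gone), I (all prey gone) → extinct.
Round 3: L (all prey gone), B (all prey gone) → extinct.
Round 4: F (all prey gone) → extinct.
Round 5: J (all prey gone), K (all prey gone), C (all prey gone), M (all prey gone) → extinct.
No further losses. Total secondary extinctions: 12.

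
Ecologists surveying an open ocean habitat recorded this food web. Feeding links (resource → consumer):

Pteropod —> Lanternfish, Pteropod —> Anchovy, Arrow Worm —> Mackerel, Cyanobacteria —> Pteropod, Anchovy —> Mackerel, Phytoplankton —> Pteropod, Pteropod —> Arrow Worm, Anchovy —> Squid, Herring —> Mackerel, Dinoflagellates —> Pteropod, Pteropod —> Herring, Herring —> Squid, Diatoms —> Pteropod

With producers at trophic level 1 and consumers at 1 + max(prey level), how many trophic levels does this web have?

4

Producers (level 1): Cyanobacteria, Phytoplankton, Diatoms, Dinoflagellates.
Cyanobacteria → Pteropod → Herring → Mackerel gives Mackerel level 4.
No species has a prey at level 4, so no species reaches level 5.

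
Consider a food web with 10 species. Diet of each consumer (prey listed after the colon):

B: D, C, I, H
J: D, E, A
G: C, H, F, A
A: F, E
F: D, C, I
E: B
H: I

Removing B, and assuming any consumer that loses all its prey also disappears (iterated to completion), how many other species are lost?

Remove B.
Round 1: E (all prey gone) → extinct.
No further losses. Total secondary extinctions: 1.

1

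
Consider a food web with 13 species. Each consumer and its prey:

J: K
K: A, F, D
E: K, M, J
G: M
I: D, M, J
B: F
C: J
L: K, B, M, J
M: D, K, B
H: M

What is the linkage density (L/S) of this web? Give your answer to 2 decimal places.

L/S = 1.62

There are L = 21 links among S = 13 species.
L/S = 21/13 = 1.6154 ≈ 1.62.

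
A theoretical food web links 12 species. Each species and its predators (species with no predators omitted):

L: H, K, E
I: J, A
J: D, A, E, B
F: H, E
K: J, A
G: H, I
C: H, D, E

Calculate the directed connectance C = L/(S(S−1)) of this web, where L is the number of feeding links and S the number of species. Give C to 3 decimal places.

C = 0.136

The web has S = 12 species and L = 18 feeding links.
C = L / (S(S−1)) = 18 / 132 = 0.1364 ≈ 0.136.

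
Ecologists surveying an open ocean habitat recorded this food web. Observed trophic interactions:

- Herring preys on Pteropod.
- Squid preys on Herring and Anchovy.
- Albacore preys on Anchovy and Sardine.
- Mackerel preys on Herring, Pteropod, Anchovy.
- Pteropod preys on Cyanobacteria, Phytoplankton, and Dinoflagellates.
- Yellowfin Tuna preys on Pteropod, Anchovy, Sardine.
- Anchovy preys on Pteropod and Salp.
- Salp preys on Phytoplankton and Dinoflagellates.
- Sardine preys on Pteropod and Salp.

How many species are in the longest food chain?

4 species

One longest chain: Dinoflagellates → Pteropod → Herring → Squid.
It has 4 species and 3 links.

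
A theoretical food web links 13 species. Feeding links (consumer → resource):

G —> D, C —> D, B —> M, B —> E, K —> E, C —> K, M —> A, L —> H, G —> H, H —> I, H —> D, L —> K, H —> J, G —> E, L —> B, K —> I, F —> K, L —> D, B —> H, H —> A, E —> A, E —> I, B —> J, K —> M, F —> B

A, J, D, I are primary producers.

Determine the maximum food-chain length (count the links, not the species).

3 links

One longest chain: A → E → K → F.
It has 4 species and 3 links.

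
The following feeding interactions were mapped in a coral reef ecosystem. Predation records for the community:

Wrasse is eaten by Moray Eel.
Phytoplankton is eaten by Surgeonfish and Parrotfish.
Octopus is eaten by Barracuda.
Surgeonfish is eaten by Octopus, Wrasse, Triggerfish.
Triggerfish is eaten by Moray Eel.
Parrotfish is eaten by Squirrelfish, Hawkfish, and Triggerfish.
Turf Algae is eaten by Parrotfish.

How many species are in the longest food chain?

One longest chain: Phytoplankton → Parrotfish → Triggerfish → Moray Eel.
It has 4 species and 3 links.

4 species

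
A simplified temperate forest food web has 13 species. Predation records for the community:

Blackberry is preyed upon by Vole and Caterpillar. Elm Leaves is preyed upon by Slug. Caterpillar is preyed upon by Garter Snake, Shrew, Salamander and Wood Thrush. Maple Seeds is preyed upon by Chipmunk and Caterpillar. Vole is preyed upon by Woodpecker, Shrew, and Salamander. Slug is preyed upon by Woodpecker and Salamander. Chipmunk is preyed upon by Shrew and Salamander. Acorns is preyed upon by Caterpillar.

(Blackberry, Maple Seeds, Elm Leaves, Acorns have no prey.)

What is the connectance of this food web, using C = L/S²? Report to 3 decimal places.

The web has S = 13 species and L = 17 feeding links.
C = L / S² = 17 / 169 = 0.1006 ≈ 0.101.

C = 0.101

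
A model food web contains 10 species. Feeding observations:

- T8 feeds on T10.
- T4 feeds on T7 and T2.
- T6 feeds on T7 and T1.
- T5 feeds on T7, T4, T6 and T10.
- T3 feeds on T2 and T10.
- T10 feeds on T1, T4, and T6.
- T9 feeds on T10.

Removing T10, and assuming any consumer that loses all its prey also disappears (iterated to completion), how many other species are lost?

Remove T10.
Round 1: T8 (all prey gone), T9 (all prey gone) → extinct.
No further losses. Total secondary extinctions: 2.

2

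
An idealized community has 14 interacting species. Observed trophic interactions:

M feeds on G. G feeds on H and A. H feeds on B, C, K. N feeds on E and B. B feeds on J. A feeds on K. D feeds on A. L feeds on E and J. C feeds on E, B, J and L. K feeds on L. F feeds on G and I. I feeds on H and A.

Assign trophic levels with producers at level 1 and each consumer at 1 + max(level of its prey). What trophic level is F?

J is a producer → level 1.
L eats J (level 1); other prey at levels: E 1 → level 2.
C eats L (level 2); other prey at levels: J 1, E 1, B 2 → level 3.
H eats C (level 3); other prey at levels: B 2, K 3 → level 4.
G eats H (level 4); other prey at levels: A 4 → level 5.
F eats G (level 5); other prey at levels: I 5 → level 6.

Trophic level 6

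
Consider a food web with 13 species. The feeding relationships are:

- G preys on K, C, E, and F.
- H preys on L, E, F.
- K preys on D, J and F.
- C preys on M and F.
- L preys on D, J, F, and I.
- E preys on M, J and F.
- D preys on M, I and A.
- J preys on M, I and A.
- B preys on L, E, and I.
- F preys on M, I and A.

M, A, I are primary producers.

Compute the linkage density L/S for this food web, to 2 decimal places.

L/S = 2.38

There are L = 31 links among S = 13 species.
L/S = 31/13 = 2.3846 ≈ 2.38.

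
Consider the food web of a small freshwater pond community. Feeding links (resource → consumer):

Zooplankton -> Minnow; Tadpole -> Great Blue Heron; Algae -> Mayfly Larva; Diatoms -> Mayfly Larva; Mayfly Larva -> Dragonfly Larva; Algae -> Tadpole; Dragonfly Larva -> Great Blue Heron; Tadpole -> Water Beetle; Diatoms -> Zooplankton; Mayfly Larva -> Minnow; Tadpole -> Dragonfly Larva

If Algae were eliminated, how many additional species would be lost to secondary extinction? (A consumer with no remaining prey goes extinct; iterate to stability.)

2

Remove Algae.
Round 1: Tadpole (all prey gone) → extinct.
Round 2: Water Beetle (all prey gone) → extinct.
No further losses. Total secondary extinctions: 2.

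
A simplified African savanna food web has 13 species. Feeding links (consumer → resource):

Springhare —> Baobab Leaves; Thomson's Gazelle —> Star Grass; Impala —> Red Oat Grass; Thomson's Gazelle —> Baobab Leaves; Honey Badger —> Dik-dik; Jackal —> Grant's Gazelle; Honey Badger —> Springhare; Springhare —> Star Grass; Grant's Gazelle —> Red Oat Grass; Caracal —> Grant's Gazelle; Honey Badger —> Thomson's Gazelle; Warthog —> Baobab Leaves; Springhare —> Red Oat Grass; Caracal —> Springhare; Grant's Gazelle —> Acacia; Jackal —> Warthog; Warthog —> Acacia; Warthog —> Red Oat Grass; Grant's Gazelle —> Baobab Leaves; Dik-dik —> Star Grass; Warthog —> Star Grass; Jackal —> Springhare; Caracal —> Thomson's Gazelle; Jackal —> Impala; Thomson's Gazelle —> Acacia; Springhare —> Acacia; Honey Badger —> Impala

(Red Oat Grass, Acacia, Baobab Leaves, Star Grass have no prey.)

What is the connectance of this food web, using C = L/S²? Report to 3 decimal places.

The web has S = 13 species and L = 27 feeding links.
C = L / S² = 27 / 169 = 0.1598 ≈ 0.160.

C = 0.160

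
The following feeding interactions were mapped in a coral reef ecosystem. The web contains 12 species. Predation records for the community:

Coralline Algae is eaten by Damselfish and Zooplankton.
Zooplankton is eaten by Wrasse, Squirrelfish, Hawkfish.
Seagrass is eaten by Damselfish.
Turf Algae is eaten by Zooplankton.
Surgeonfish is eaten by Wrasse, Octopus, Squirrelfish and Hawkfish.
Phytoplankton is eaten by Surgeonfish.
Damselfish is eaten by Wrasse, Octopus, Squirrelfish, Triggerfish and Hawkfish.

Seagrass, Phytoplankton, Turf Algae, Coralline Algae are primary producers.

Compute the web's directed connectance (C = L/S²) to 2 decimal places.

C = 0.12

The web has S = 12 species and L = 17 feeding links.
C = L / S² = 17 / 144 = 0.1181 ≈ 0.12.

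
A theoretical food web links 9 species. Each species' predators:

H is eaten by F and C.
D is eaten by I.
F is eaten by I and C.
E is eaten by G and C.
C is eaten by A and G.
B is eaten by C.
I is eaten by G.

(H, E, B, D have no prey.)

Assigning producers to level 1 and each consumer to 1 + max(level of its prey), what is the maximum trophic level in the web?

4

Producers (level 1): H, E, B, D.
H → F → C → G gives G level 4.
No species has a prey at level 4, so no species reaches level 5.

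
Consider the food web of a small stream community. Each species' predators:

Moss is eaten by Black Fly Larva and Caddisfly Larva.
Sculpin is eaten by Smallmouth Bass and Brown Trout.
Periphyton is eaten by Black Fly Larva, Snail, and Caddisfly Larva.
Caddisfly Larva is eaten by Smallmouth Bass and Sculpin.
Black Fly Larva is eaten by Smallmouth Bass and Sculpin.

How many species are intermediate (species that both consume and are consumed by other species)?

Intermediate species (has both prey and predators): Black Fly Larva, Caddisfly Larva, Sculpin.
Count: 3.

3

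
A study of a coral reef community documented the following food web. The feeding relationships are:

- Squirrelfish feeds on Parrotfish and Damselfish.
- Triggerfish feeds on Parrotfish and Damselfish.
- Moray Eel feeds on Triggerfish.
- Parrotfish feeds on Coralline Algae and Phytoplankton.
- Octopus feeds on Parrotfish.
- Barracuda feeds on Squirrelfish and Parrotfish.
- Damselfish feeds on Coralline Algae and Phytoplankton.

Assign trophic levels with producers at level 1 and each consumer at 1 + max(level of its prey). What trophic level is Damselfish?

Trophic level 2

Phytoplankton is a producer → level 1.
Damselfish eats Phytoplankton (level 1); other prey at levels: Coralline Algae 1 → level 2.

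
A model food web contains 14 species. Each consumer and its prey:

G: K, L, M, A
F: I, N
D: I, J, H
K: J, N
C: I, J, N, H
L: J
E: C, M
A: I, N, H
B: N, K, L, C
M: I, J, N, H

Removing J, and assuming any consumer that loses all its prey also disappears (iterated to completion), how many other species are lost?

Remove J.
Round 1: L (all prey gone) → extinct.
No further losses. Total secondary extinctions: 1.

1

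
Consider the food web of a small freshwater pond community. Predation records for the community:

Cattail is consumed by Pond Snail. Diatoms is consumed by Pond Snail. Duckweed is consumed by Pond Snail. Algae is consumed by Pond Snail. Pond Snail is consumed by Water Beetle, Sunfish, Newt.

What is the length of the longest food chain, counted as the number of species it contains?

One longest chain: Diatoms → Pond Snail → Water Beetle.
It has 3 species and 2 links.

3 species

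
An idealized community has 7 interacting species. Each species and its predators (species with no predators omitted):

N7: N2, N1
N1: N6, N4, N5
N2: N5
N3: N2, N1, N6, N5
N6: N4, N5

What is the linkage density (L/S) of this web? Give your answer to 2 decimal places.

L/S = 1.71

There are L = 12 links among S = 7 species.
L/S = 12/7 = 1.7143 ≈ 1.71.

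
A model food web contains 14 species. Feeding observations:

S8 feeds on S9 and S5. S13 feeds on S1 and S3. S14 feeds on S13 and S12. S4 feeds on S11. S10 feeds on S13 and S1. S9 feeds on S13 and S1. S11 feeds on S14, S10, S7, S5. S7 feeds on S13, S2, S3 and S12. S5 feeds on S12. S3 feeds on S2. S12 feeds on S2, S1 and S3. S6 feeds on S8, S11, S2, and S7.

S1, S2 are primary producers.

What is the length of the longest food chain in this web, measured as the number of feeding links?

5 links

One longest chain: S2 → S3 → S12 → S5 → S11 → S4.
It has 6 species and 5 links.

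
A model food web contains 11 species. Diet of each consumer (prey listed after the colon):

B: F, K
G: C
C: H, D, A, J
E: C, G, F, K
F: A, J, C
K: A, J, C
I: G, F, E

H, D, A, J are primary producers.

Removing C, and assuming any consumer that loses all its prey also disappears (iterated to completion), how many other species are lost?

Remove C.
Round 1: G (all prey gone) → extinct.
No further losses. Total secondary extinctions: 1.

1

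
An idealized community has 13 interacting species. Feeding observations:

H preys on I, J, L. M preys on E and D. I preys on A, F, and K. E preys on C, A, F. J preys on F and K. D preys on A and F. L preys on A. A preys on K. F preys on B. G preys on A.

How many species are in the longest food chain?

4 species

One longest chain: K → A → E → M.
It has 4 species and 3 links.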